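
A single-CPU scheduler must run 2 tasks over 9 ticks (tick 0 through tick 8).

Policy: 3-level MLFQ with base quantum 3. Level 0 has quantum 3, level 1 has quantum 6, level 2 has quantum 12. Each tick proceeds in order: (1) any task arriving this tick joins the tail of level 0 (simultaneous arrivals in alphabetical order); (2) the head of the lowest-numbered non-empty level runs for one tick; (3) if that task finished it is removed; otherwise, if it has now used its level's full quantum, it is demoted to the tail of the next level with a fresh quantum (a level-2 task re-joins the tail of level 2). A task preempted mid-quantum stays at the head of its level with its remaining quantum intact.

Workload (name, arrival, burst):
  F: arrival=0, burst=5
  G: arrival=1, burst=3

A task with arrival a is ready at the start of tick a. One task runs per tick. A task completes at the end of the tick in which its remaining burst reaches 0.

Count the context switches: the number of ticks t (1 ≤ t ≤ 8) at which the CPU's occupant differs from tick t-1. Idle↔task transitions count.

context switches = 3

t=0: L0/L1/L2 = F/-/- → run F
t=1: L0/L1/L2 = FG/-/- → run F
t=2: L0/L1/L2 = FG/-/- → run F
t=3: L0/L1/L2 = G/F/- → run G
t=4: L0/L1/L2 = G/F/- → run G
t=5: L0/L1/L2 = G/F/- → run G
t=6: L0/L1/L2 = -/F/- → run F
t=7: L0/L1/L2 = -/F/- → run F
t=8: (idle)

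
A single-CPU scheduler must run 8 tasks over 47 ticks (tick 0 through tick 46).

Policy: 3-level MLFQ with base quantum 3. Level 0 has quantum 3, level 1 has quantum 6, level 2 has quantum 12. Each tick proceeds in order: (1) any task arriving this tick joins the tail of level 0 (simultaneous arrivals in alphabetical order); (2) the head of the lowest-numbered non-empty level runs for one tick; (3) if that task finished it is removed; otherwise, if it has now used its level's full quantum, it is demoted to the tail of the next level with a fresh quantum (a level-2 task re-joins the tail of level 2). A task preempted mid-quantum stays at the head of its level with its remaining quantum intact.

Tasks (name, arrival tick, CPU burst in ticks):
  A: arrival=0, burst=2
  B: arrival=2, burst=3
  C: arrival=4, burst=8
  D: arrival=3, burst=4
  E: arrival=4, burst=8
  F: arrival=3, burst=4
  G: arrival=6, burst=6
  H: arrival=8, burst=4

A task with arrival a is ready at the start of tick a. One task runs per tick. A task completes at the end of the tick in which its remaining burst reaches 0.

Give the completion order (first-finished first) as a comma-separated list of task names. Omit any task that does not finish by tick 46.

completion order = A, B, D, F, C, E, G, H

t=0: L0/L1/L2 = A/-/- → run A
t=1: L0/L1/L2 = A/-/- → run A
t=2: L0/L1/L2 = B/-/- → run B
t=3: L0/L1/L2 = BDF/-/- → run B
t=4: L0/L1/L2 = BDFCE/-/- → run B
t=5: L0/L1/L2 = DFCE/-/- → run D
t=6: L0/L1/L2 = DFCEG/-/- → run D
t=7: L0/L1/L2 = DFCEG/-/- → run D
t=8: L0/L1/L2 = FCEGH/D/- → run F
t=9: L0/L1/L2 = FCEGH/D/- → run F
t=10: L0/L1/L2 = FCEGH/D/- → run F
t=11: L0/L1/L2 = CEGH/DF/- → run C
t=12: L0/L1/L2 = CEGH/DF/- → run C
t=13: L0/L1/L2 = CEGH/DF/- → run C
t=14: L0/L1/L2 = EGH/DFC/- → run E
t=15: L0/L1/L2 = EGH/DFC/- → run E
t=16: L0/L1/L2 = EGH/DFC/- → run E
t=17: L0/L1/L2 = GH/DFCE/- → run G
t=18: L0/L1/L2 = GH/DFCE/- → run G
t=19: L0/L1/L2 = GH/DFCE/- → run G
t=20: L0/L1/L2 = H/DFCEG/- → run H
t=21: L0/L1/L2 = H/DFCEG/- → run H
t=22: L0/L1/L2 = H/DFCEG/- → run H
t=23: L0/L1/L2 = -/DFCEGH/- → run D
t=24: L0/L1/L2 = -/FCEGH/- → run F
t=25: L0/L1/L2 = -/CEGH/- → run C
t=26: L0/L1/L2 = -/CEGH/- → run C
t=27: L0/L1/L2 = -/CEGH/- → run C
t=28: L0/L1/L2 = -/CEGH/- → run C
t=29: L0/L1/L2 = -/CEGH/- → run C
t=30: L0/L1/L2 = -/EGH/- → run E
t=31: L0/L1/L2 = -/EGH/- → run E
t=32: L0/L1/L2 = -/EGH/- → run E
t=33: L0/L1/L2 = -/EGH/- → run E
t=34: L0/L1/L2 = -/EGH/- → run E
t=35: L0/L1/L2 = -/GH/- → run G
t=36: L0/L1/L2 = -/GH/- → run G
t=37: L0/L1/L2 = -/GH/- → run G
t=38: L0/L1/L2 = -/H/- → run H
t=39: (idle)
t=40: (idle)
t=41: (idle)
t=42: (idle)
t=43: (idle)
t=44: (idle)
t=45: (idle)
t=46: (idle)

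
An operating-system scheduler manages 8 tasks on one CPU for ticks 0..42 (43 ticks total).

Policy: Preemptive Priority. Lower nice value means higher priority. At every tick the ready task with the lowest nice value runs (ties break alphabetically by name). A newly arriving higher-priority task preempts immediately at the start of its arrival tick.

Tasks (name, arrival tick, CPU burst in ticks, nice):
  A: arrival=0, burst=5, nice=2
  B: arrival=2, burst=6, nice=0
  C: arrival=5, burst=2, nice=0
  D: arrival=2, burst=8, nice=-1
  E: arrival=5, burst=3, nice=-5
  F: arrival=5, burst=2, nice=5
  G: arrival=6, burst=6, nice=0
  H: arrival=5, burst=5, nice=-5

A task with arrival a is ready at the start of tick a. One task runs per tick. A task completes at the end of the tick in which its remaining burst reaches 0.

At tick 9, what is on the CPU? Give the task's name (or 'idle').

running at tick 9 = H

t=0: ready={A} → run A
t=1: ready={A} → run A
t=2: ready={A,B,D} → run D
t=3: ready={A,B,D} → run D
t=4: ready={A,B,D} → run D
t=5: ready={A,B,C,D,E,F,H} → run E
t=6: ready={A,B,C,D,E,F,G,H} → run E
t=7: ready={A,B,C,D,E,F,G,H} → run E
t=8: ready={A,B,C,D,F,G,H} → run H
t=9: ready={A,B,C,D,F,G,H} → run H
t=10: ready={A,B,C,D,F,G,H} → run H
t=11: ready={A,B,C,D,F,G,H} → run H
t=12: ready={A,B,C,D,F,G,H} → run H
t=13: ready={A,B,C,D,F,G} → run D
t=14: ready={A,B,C,D,F,G} → run D
t=15: ready={A,B,C,D,F,G} → run D
t=16: ready={A,B,C,D,F,G} → run D
t=17: ready={A,B,C,D,F,G} → run D
t=18: ready={A,B,C,F,G} → run B
t=19: ready={A,B,C,F,G} → run B
t=20: ready={A,B,C,F,G} → run B
t=21: ready={A,B,C,F,G} → run B
t=22: ready={A,B,C,F,G} → run B
t=23: ready={A,B,C,F,G} → run B
t=24: ready={A,C,F,G} → run C
t=25: ready={A,C,F,G} → run C
t=26: ready={A,F,G} → run G
t=27: ready={A,F,G} → run G
t=28: ready={A,F,G} → run G
t=29: ready={A,F,G} → run G
t=30: ready={A,F,G} → run G
t=31: ready={A,F,G} → run G
t=32: ready={A,F} → run A
t=33: ready={A,F} → run A
t=34: ready={A,F} → run A
t=35: ready={F} → run F
t=36: ready={F} → run F
t=37: (idle)
t=38: (idle)
t=39: (idle)
t=40: (idle)
t=41: (idle)
t=42: (idle)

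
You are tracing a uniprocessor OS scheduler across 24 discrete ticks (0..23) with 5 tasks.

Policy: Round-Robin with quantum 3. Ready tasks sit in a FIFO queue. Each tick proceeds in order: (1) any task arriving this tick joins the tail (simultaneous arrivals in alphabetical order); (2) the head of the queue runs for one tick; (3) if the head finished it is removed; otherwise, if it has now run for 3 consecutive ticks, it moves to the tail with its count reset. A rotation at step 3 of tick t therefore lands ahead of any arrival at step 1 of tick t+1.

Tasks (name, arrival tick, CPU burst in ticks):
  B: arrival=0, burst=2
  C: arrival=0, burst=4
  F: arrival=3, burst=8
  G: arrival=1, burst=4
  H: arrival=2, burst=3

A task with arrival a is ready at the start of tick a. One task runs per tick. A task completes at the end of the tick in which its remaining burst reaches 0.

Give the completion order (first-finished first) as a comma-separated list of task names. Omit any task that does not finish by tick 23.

completion order = B, H, C, G, F

t=0: queue=[B,C] q_used=0 → run B
t=1: queue=[B,C,G] q_used=1 → run B
t=2: queue=[C,G,H] q_used=0 → run C
t=3: queue=[C,G,H,F] q_used=1 → run C
t=4: queue=[C,G,H,F] q_used=2 → run C
t=5: queue=[G,H,F,C] q_used=0 → run G
t=6: queue=[G,H,F,C] q_used=1 → run G
t=7: queue=[G,H,F,C] q_used=2 → run G
t=8: queue=[H,F,C,G] q_used=0 → run H
t=9: queue=[H,F,C,G] q_used=1 → run H
t=10: queue=[H,F,C,G] q_used=2 → run H
t=11: queue=[F,C,G] q_used=0 → run F
t=12: queue=[F,C,G] q_used=1 → run F
t=13: queue=[F,C,G] q_used=2 → run F
t=14: queue=[C,G,F] q_used=0 → run C
t=15: queue=[G,F] q_used=0 → run G
t=16: queue=[F] q_used=0 → run F
t=17: queue=[F] q_used=1 → run F
t=18: queue=[F] q_used=2 → run F
t=19: queue=[F] q_used=0 → run F
t=20: queue=[F] q_used=1 → run F
t=21: (idle)
t=22: (idle)
t=23: (idle)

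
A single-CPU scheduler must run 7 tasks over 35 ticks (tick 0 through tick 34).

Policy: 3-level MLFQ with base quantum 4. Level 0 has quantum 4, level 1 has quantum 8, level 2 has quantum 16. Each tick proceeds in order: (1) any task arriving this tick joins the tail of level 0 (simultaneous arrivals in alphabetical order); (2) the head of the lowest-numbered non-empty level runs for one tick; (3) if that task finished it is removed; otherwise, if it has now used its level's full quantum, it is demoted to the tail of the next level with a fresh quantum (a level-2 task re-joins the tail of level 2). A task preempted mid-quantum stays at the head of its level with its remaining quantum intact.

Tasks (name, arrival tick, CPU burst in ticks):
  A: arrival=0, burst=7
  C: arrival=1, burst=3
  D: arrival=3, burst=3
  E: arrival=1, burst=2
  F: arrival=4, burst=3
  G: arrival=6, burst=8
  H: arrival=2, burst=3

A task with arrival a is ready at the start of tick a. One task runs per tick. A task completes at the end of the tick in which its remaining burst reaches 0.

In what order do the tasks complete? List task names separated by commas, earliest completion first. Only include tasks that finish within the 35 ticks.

completion order = C, E, H, D, F, A, G

t=0: L0/L1/L2 = A/-/- → run A
t=1: L0/L1/L2 = ACE/-/- → run A
t=2: L0/L1/L2 = ACEH/-/- → run A
t=3: L0/L1/L2 = ACEHD/-/- → run A
t=4: L0/L1/L2 = CEHDF/A/- → run C
t=5: L0/L1/L2 = CEHDF/A/- → run C
t=6: L0/L1/L2 = CEHDFG/A/- → run C
t=7: L0/L1/L2 = EHDFG/A/- → run E
t=8: L0/L1/L2 = EHDFG/A/- → run E
t=9: L0/L1/L2 = HDFG/A/- → run H
t=10: L0/L1/L2 = HDFG/A/- → run H
t=11: L0/L1/L2 = HDFG/A/- → run H
t=12: L0/L1/L2 = DFG/A/- → run D
t=13: L0/L1/L2 = DFG/A/- → run D
t=14: L0/L1/L2 = DFG/A/- → run D
t=15: L0/L1/L2 = FG/A/- → run F
t=16: L0/L1/L2 = FG/A/- → run F
t=17: L0/L1/L2 = FG/A/- → run F
t=18: L0/L1/L2 = G/A/- → run G
t=19: L0/L1/L2 = G/A/- → run G
t=20: L0/L1/L2 = G/A/- → run G
t=21: L0/L1/L2 = G/A/- → run G
t=22: L0/L1/L2 = -/AG/- → run A
t=23: L0/L1/L2 = -/AG/- → run A
t=24: L0/L1/L2 = -/AG/- → run A
t=25: L0/L1/L2 = -/G/- → run G
t=26: L0/L1/L2 = -/G/- → run G
t=27: L0/L1/L2 = -/G/- → run G
t=28: L0/L1/L2 = -/G/- → run G
t=29: (idle)
t=30: (idle)
t=31: (idle)
t=32: (idle)
t=33: (idle)
t=34: (idle)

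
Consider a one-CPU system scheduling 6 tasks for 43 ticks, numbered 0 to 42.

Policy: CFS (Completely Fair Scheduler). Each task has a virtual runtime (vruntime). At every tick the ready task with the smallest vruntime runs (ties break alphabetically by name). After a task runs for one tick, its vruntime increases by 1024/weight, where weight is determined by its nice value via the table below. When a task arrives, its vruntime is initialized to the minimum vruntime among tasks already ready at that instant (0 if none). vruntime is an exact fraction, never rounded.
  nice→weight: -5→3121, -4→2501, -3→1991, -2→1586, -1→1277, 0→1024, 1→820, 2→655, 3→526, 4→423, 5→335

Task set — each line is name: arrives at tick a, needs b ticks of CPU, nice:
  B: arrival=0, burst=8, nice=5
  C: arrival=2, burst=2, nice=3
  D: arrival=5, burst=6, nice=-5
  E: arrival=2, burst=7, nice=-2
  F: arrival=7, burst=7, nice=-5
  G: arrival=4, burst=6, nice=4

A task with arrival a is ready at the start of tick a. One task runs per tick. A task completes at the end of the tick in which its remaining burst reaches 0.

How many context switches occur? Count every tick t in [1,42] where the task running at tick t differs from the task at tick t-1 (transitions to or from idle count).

context switches = 30

t=0: vr[B=0] → run B
t=1: vr[B=1024/335] → run B
t=2: vr[B=2048/335 C=2048/335 E=2048/335] → run B
t=3: vr[B=3072/335 C=2048/335 E=2048/335] → run C
t=4: vr[B=3072/335 C=710144/88105 E=2048/335 G=2048/335] → run E
t=5: vr[B=3072/335 C=710144/88105 D=2048/335 E=1795584/265655 G=2048/335] → run D
t=6: vr[B=3072/335 C=710144/88105 D=6734848/1045535 E=1795584/265655 G=2048/335] → run G
t=7: vr[B=3072/335 C=710144/88105 D=6734848/1045535 E=1795584/265655 F=6734848/1045535 G=1209344/141705] → run D
t=8: vr[B=3072/335 C=710144/88105 D=7077888/1045535 E=1795584/265655 F=6734848/1045535 G=1209344/141705] → run F
t=9: vr[B=3072/335 C=710144/88105 D=7077888/1045535 E=1795584/265655 F=7077888/1045535 G=1209344/141705] → run E
t=10: vr[B=3072/335 C=710144/88105 D=7077888/1045535 E=1967104/265655 F=7077888/1045535 G=1209344/141705] → run D
t=11: vr[B=3072/335 C=710144/88105 D=7420928/1045535 E=1967104/265655 F=7077888/1045535 G=1209344/141705] → run F
t=12: vr[B=3072/335 C=710144/88105 D=7420928/1045535 E=1967104/265655 F=7420928/1045535 G=1209344/141705] → run D
t=13: vr[B=3072/335 C=710144/88105 D=7763968/1045535 E=1967104/265655 F=7420928/1045535 G=1209344/141705] → run F
t=14: vr[B=3072/335 C=710144/88105 D=7763968/1045535 E=1967104/265655 F=7763968/1045535 G=1209344/141705] → run E
t=15: vr[B=3072/335 C=710144/88105 D=7763968/1045535 E=2138624/265655 F=7763968/1045535 G=1209344/141705] → run D
t=16: vr[B=3072/335 C=710144/88105 D=8107008/1045535 E=2138624/265655 F=7763968/1045535 G=1209344/141705] → run F
t=17: vr[B=3072/335 C=710144/88105 D=8107008/1045535 E=2138624/265655 F=8107008/1045535 G=1209344/141705] → run D
t=18: vr[B=3072/335 C=710144/88105 E=2138624/265655 F=8107008/1045535 G=1209344/141705] → run F
t=19: vr[B=3072/335 C=710144/88105 E=2138624/265655 F=8450048/1045535 G=1209344/141705] → run E
t=20: vr[B=3072/335 C=710144/88105 E=2310144/265655 F=8450048/1045535 G=1209344/141705] → run C
t=21: vr[B=3072/335 E=2310144/265655 F=8450048/1045535 G=1209344/141705] → run F
t=22: vr[B=3072/335 E=2310144/265655 F=8793088/1045535 G=1209344/141705] → run F
t=23: vr[B=3072/335 E=2310144/265655 G=1209344/141705] → run G
t=24: vr[B=3072/335 E=2310144/265655 G=1552384/141705] → run E
t=25: vr[B=3072/335 E=2481664/265655 G=1552384/141705] → run B
t=26: vr[B=4096/335 E=2481664/265655 G=1552384/141705] → run E
t=27: vr[B=4096/335 E=2653184/265655 G=1552384/141705] → run E
t=28: vr[B=4096/335 G=1552384/141705] → run G
t=29: vr[B=4096/335 G=631808/47235] → run B
t=30: vr[B=1024/67 G=631808/47235] → run G
t=31: vr[B=1024/67 G=2238464/141705] → run B
t=32: vr[B=6144/335 G=2238464/141705] → run G
t=33: vr[B=6144/335 G=2581504/141705] → run G
t=34: vr[B=6144/335] → run B
t=35: vr[B=7168/335] → run B
t=36: (idle)
t=37: (idle)
t=38: (idle)
t=39: (idle)
t=40: (idle)
t=41: (idle)
t=42: (idle)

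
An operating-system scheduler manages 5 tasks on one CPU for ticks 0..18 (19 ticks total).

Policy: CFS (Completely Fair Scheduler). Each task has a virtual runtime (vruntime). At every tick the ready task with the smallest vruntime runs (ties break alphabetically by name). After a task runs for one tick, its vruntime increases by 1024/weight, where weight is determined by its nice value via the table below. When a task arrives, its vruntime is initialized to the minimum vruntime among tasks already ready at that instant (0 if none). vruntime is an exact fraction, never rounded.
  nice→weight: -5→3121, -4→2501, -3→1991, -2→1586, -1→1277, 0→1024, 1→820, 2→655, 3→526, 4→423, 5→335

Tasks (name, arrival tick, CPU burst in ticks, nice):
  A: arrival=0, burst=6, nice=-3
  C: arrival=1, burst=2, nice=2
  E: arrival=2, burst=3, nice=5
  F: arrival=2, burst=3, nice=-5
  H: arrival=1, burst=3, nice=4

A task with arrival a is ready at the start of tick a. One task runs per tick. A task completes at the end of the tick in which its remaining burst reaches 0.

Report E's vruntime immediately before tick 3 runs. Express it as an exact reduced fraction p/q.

t=0: vr[A=0] → run A
t=1: vr[A=1024/1991 C=1024/1991 H=1024/1991] → run A
t=2: vr[A=2048/1991 C=1024/1991 E=1024/1991 F=1024/1991 H=1024/1991] → run C
t=3: vr[A=2048/1991 C=2709504/1304105 E=1024/1991 F=1024/1991 H=1024/1991] → run E
t=4: vr[A=2048/1991 C=2709504/1304105 E=2381824/666985 F=1024/1991 H=1024/1991] → run F
t=5: vr[A=2048/1991 C=2709504/1304105 E=2381824/666985 F=5234688/6213911 H=1024/1991] → run H
t=6: vr[A=2048/1991 C=2709504/1304105 E=2381824/666985 F=5234688/6213911 H=2471936/842193] → run F
t=7: vr[A=2048/1991 C=2709504/1304105 E=2381824/666985 F=7273472/6213911 H=2471936/842193] → run A
t=8: vr[A=3072/1991 C=2709504/1304105 E=2381824/666985 F=7273472/6213911 H=2471936/842193] → run F
t=9: vr[A=3072/1991 C=2709504/1304105 E=2381824/666985 H=2471936/842193] → run A
t=10: vr[A=4096/1991 C=2709504/1304105 E=2381824/666985 H=2471936/842193] → run A
t=11: vr[A=5120/1991 C=2709504/1304105 E=2381824/666985 H=2471936/842193] → run C
t=12: vr[A=5120/1991 E=2381824/666985 H=2471936/842193] → run A
t=13: vr[E=2381824/666985 H=2471936/842193] → run H
t=14: vr[E=2381824/666985 H=4510720/842193] → run E
t=15: vr[E=4420608/666985 H=4510720/842193] → run H
t=16: vr[E=4420608/666985] → run E
t=17: (idle)
t=18: (idle)

vruntime(E, start of tick 3) = 1024/1991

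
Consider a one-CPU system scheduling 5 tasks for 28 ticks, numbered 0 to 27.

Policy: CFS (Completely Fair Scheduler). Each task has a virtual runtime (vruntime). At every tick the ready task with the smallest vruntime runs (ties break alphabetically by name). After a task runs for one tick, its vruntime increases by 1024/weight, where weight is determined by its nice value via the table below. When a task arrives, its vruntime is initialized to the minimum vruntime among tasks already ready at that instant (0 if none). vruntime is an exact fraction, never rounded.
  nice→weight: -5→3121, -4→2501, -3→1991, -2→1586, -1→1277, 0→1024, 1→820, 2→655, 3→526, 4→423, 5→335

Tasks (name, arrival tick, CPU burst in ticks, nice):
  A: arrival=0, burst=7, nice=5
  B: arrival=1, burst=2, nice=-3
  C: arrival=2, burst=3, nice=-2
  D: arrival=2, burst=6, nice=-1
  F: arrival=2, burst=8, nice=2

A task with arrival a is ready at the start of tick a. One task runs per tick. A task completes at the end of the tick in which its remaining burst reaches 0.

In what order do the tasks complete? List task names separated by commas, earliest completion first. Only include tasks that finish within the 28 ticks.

t=0: vr[A=0] → run A
t=1: vr[A=1024/335 B=1024/335] → run A
t=2: vr[A=2048/335 B=1024/335 C=1024/335 D=1024/335 F=1024/335] → run B
t=3: vr[A=2048/335 B=2381824/666985 C=1024/335 D=1024/335 F=1024/335] → run C
t=4: vr[A=2048/335 B=2381824/666985 C=983552/265655 D=1024/335 F=1024/335] → run D
t=5: vr[A=2048/335 B=2381824/666985 C=983552/265655 D=1650688/427795 F=1024/335] → run F
t=6: vr[A=2048/335 B=2381824/666985 C=983552/265655 D=1650688/427795 F=202752/43885] → run B
t=7: vr[A=2048/335 C=983552/265655 D=1650688/427795 F=202752/43885] → run C
t=8: vr[A=2048/335 C=1155072/265655 D=1650688/427795 F=202752/43885] → run D
t=9: vr[A=2048/335 C=1155072/265655 D=1993728/427795 F=202752/43885] → run C
t=10: vr[A=2048/335 D=1993728/427795 F=202752/43885] → run F
t=11: vr[A=2048/335 D=1993728/427795 F=54272/8777] → run D
t=12: vr[A=2048/335 D=2336768/427795 F=54272/8777] → run D
t=13: vr[A=2048/335 D=2679808/427795 F=54272/8777] → run A
t=14: vr[A=3072/335 D=2679808/427795 F=54272/8777] → run F
t=15: vr[A=3072/335 D=2679808/427795 F=339968/43885] → run D
t=16: vr[A=3072/335 D=3022848/427795 F=339968/43885] → run D
t=17: vr[A=3072/335 F=339968/43885] → run F
t=18: vr[A=3072/335 F=408576/43885] → run A
t=19: vr[A=4096/335 F=408576/43885] → run F
t=20: vr[A=4096/335 F=477184/43885] → run F
t=21: vr[A=4096/335 F=545792/43885] → run A
t=22: vr[A=1024/67 F=545792/43885] → run F
t=23: vr[A=1024/67 F=122880/8777] → run F
t=24: vr[A=1024/67] → run A
t=25: vr[A=6144/335] → run A
t=26: (idle)
t=27: (idle)

completion order = B, C, D, F, A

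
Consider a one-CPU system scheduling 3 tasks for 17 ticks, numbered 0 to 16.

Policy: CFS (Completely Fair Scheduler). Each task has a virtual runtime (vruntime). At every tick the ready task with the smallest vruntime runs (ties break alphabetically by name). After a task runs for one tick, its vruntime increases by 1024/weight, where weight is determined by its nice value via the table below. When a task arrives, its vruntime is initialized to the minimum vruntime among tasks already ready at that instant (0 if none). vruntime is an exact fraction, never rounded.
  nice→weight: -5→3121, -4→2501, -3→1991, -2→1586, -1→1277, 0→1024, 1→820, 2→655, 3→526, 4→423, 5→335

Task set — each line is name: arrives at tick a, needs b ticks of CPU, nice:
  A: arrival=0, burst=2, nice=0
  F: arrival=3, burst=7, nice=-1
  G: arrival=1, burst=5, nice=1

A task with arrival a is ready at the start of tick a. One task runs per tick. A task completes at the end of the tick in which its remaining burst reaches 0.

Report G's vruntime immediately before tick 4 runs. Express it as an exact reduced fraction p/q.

t=0: vr[A=0] → run A
t=1: vr[A=1 G=1] → run A
t=2: vr[G=1] → run G
t=3: vr[F=461/205 G=461/205] → run F
t=4: vr[F=798617/261785 G=461/205] → run G
t=5: vr[F=798617/261785 G=717/205] → run F
t=6: vr[F=1008537/261785 G=717/205] → run G
t=7: vr[F=1008537/261785 G=973/205] → run F
t=8: vr[F=1218457/261785 G=973/205] → run F
t=9: vr[F=1428377/261785 G=973/205] → run G
t=10: vr[F=1428377/261785 G=1229/205] → run F
t=11: vr[F=1638297/261785 G=1229/205] → run G
t=12: vr[F=1638297/261785] → run F
t=13: vr[F=1848217/261785] → run F
t=14: (idle)
t=15: (idle)
t=16: (idle)

vruntime(G, start of tick 4) = 461/205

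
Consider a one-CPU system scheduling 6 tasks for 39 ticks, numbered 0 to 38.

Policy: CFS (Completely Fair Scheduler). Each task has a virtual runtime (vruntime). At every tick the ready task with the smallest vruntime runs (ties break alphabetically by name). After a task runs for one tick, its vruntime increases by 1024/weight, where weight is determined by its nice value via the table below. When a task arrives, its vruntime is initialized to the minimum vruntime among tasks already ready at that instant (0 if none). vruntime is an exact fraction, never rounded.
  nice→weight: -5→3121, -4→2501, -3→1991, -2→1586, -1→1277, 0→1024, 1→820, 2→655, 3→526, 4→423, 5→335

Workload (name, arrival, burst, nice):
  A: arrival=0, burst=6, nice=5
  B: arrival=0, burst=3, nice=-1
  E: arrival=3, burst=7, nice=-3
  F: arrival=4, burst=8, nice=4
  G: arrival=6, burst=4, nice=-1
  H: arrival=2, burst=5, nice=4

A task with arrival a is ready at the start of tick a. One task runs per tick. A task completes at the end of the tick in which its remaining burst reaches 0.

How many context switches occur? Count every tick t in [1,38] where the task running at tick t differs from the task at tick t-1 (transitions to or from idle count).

t=0: vr[A=0 B=0] → run A
t=1: vr[A=1024/335 B=0] → run B
t=2: vr[A=1024/335 B=1024/1277 H=1024/1277] → run B
t=3: vr[A=1024/335 B=2048/1277 E=1024/1277 H=1024/1277] → run E
t=4: vr[A=1024/335 B=2048/1277 E=3346432/2542507 F=1024/1277 H=1024/1277] → run F
t=5: vr[A=1024/335 B=2048/1277 E=3346432/2542507 F=1740800/540171 H=1024/1277] → run H
t=6: vr[A=1024/335 B=2048/1277 E=3346432/2542507 F=1740800/540171 G=3346432/2542507 H=1740800/540171] → run E
t=7: vr[A=1024/335 B=2048/1277 E=4654080/2542507 F=1740800/540171 G=3346432/2542507 H=1740800/540171] → run G
t=8: vr[A=1024/335 B=2048/1277 E=4654080/2542507 F=1740800/540171 G=5385216/2542507 H=1740800/540171] → run B
t=9: vr[A=1024/335 E=4654080/2542507 F=1740800/540171 G=5385216/2542507 H=1740800/540171] → run E
t=10: vr[A=1024/335 E=5961728/2542507 F=1740800/540171 G=5385216/2542507 H=1740800/540171] → run G
t=11: vr[A=1024/335 E=5961728/2542507 F=1740800/540171 G=7424000/2542507 H=1740800/540171] → run E
t=12: vr[A=1024/335 E=7269376/2542507 F=1740800/540171 G=7424000/2542507 H=1740800/540171] → run E
t=13: vr[A=1024/335 E=8577024/2542507 F=1740800/540171 G=7424000/2542507 H=1740800/540171] → run G
t=14: vr[A=1024/335 E=8577024/2542507 F=1740800/540171 G=9462784/2542507 H=1740800/540171] → run A
t=15: vr[A=2048/335 E=8577024/2542507 F=1740800/540171 G=9462784/2542507 H=1740800/540171] → run F
t=16: vr[A=2048/335 E=8577024/2542507 F=3048448/540171 G=9462784/2542507 H=1740800/540171] → run H
t=17: vr[A=2048/335 E=8577024/2542507 F=3048448/540171 G=9462784/2542507 H=3048448/540171] → run E
t=18: vr[A=2048/335 E=9884672/2542507 F=3048448/540171 G=9462784/2542507 H=3048448/540171] → run G
t=19: vr[A=2048/335 E=9884672/2542507 F=3048448/540171 H=3048448/540171] → run E
t=20: vr[A=2048/335 F=3048448/540171 H=3048448/540171] → run F
t=21: vr[A=2048/335 F=1452032/180057 H=3048448/540171] → run H
t=22: vr[A=2048/335 F=1452032/180057 H=1452032/180057] → run A
t=23: vr[A=3072/335 F=1452032/180057 H=1452032/180057] → run F
t=24: vr[A=3072/335 F=5663744/540171 H=1452032/180057] → run H
t=25: vr[A=3072/335 F=5663744/540171 H=5663744/540171] → run A
t=26: vr[A=4096/335 F=5663744/540171 H=5663744/540171] → run F
t=27: vr[A=4096/335 F=6971392/540171 H=5663744/540171] → run H
t=28: vr[A=4096/335 F=6971392/540171] → run A
t=29: vr[A=1024/67 F=6971392/540171] → run F
t=30: vr[A=1024/67 F=2759680/180057] → run A
t=31: vr[F=2759680/180057] → run F
t=32: vr[F=9586688/540171] → run F
t=33: (idle)
t=34: (idle)
t=35: (idle)
t=36: (idle)
t=37: (idle)
t=38: (idle)

context switches = 30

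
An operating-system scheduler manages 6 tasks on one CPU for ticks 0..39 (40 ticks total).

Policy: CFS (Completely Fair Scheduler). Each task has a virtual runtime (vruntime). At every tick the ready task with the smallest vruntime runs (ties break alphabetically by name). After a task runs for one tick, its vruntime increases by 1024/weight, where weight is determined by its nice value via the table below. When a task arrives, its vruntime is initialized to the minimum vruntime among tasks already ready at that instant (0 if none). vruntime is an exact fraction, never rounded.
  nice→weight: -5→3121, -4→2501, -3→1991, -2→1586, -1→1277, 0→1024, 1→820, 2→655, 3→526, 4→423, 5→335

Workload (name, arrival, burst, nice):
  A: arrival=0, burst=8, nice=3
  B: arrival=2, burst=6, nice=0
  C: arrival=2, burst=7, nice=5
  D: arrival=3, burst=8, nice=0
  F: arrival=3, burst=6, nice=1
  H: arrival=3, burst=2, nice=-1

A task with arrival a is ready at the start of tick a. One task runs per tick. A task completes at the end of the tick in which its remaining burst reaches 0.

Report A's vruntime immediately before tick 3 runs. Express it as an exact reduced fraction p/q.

vruntime(A, start of tick 3) = 1536/263

t=0: vr[A=0] → run A
t=1: vr[A=512/263] → run A
t=2: vr[A=1024/263 B=1024/263 C=1024/263] → run A
t=3: vr[A=1536/263 B=1024/263 C=1024/263 D=1024/263 F=1024/263 H=1024/263] → run B
t=4: vr[A=1536/263 B=1287/263 C=1024/263 D=1024/263 F=1024/263 H=1024/263] → run C
t=5: vr[A=1536/263 B=1287/263 C=612352/88105 D=1024/263 F=1024/263 H=1024/263] → run D
t=6: vr[A=1536/263 B=1287/263 C=612352/88105 D=1287/263 F=1024/263 H=1024/263] → run F
t=7: vr[A=1536/263 B=1287/263 C=612352/88105 D=1287/263 F=277248/53915 H=1024/263] → run H
t=8: vr[A=1536/263 B=1287/263 C=612352/88105 D=1287/263 F=277248/53915 H=1576960/335851] → run H
t=9: vr[A=1536/263 B=1287/263 C=612352/88105 D=1287/263 F=277248/53915] → run B
t=10: vr[A=1536/263 B=1550/263 C=612352/88105 D=1287/263 F=277248/53915] → run D
t=11: vr[A=1536/263 B=1550/263 C=612352/88105 D=1550/263 F=277248/53915] → run F
t=12: vr[A=1536/263 B=1550/263 C=612352/88105 D=1550/263 F=344576/53915] → run A
t=13: vr[A=2048/263 B=1550/263 C=612352/88105 D=1550/263 F=344576/53915] → run B
t=14: vr[A=2048/263 B=1813/263 C=612352/88105 D=1550/263 F=344576/53915] → run D
t=15: vr[A=2048/263 B=1813/263 C=612352/88105 D=1813/263 F=344576/53915] → run F
t=16: vr[A=2048/263 B=1813/263 C=612352/88105 D=1813/263 F=411904/53915] → run B
t=17: vr[A=2048/263 B=2076/263 C=612352/88105 D=1813/263 F=411904/53915] → run D
t=18: vr[A=2048/263 B=2076/263 C=612352/88105 D=2076/263 F=411904/53915] → run C
t=19: vr[A=2048/263 B=2076/263 C=881664/88105 D=2076/263 F=411904/53915] → run F
t=20: vr[A=2048/263 B=2076/263 C=881664/88105 D=2076/263 F=479232/53915] → run A
t=21: vr[A=2560/263 B=2076/263 C=881664/88105 D=2076/263 F=479232/53915] → run B
t=22: vr[A=2560/263 B=2339/263 C=881664/88105 D=2076/263 F=479232/53915] → run D
t=23: vr[A=2560/263 B=2339/263 C=881664/88105 D=2339/263 F=479232/53915] → run F
t=24: vr[A=2560/263 B=2339/263 C=881664/88105 D=2339/263 F=109312/10783] → run B
t=25: vr[A=2560/263 C=881664/88105 D=2339/263 F=109312/10783] → run D
t=26: vr[A=2560/263 C=881664/88105 D=2602/263 F=109312/10783] → run A
t=27: vr[A=3072/263 C=881664/88105 D=2602/263 F=109312/10783] → run D
t=28: vr[A=3072/263 C=881664/88105 D=2865/263 F=109312/10783] → run C
t=29: vr[A=3072/263 C=1150976/88105 D=2865/263 F=109312/10783] → run F
t=30: vr[A=3072/263 C=1150976/88105 D=2865/263] → run D
t=31: vr[A=3072/263 C=1150976/88105] → run A
t=32: vr[A=3584/263 C=1150976/88105] → run C
t=33: vr[A=3584/263 C=1420288/88105] → run A
t=34: vr[C=1420288/88105] → run C
t=35: vr[C=337920/17621] → run C
t=36: vr[C=1958912/88105] → run C
t=37: (idle)
t=38: (idle)
t=39: (idle)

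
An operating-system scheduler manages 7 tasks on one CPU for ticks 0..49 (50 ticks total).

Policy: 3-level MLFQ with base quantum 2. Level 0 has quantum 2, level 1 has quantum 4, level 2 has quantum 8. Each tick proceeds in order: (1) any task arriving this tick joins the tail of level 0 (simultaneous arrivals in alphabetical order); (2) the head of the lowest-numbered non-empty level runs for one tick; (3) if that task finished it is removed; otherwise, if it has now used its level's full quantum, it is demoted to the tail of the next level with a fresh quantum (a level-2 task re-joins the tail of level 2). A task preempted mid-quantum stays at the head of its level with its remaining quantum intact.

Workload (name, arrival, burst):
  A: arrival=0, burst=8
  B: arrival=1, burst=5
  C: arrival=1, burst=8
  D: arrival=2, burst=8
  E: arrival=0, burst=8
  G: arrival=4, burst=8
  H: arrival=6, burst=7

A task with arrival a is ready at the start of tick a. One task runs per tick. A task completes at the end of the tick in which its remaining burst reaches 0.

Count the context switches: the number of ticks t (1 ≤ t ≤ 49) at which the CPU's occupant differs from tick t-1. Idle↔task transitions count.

t=0: L0/L1/L2 = AE/-/- → run A
t=1: L0/L1/L2 = AEBC/-/- → run A
t=2: L0/L1/L2 = EBCD/A/- → run E
t=3: L0/L1/L2 = EBCD/A/- → run E
t=4: L0/L1/L2 = BCDG/AE/- → run B
t=5: L0/L1/L2 = BCDG/AE/- → run B
t=6: L0/L1/L2 = CDGH/AEB/- → run C
t=7: L0/L1/L2 = CDGH/AEB/- → run C
t=8: L0/L1/L2 = DGH/AEBC/- → run D
t=9: L0/L1/L2 = DGH/AEBC/- → run D
t=10: L0/L1/L2 = GH/AEBCD/- → run G
t=11: L0/L1/L2 = GH/AEBCD/- → run G
t=12: L0/L1/L2 = H/AEBCDG/- → run H
t=13: L0/L1/L2 = H/AEBCDG/- → run H
t=14: L0/L1/L2 = -/AEBCDGH/- → run A
t=15: L0/L1/L2 = -/AEBCDGH/- → run A
t=16: L0/L1/L2 = -/AEBCDGH/- → run A
t=17: L0/L1/L2 = -/AEBCDGH/- → run A
t=18: L0/L1/L2 = -/EBCDGH/A → run E
t=19: L0/L1/L2 = -/EBCDGH/A → run E
t=20: L0/L1/L2 = -/EBCDGH/A → run E
t=21: L0/L1/L2 = -/EBCDGH/A → run E
t=22: L0/L1/L2 = -/BCDGH/AE → run B
t=23: L0/L1/L2 = -/BCDGH/AE → run B
t=24: L0/L1/L2 = -/BCDGH/AE → run B
t=25: L0/L1/L2 = -/CDGH/AE → run C
t=26: L0/L1/L2 = -/CDGH/AE → run C
t=27: L0/L1/L2 = -/CDGH/AE → run C
t=28: L0/L1/L2 = -/CDGH/AE → run C
t=29: L0/L1/L2 = -/DGH/AEC → run D
t=30: L0/L1/L2 = -/DGH/AEC → run D
t=31: L0/L1/L2 = -/DGH/AEC → run D
t=32: L0/L1/L2 = -/DGH/AEC → run D
t=33: L0/L1/L2 = -/GH/AECD → run G
t=34: L0/L1/L2 = -/GH/AECD → run G
t=35: L0/L1/L2 = -/GH/AECD → run G
t=36: L0/L1/L2 = -/GH/AECD → run G
t=37: L0/L1/L2 = -/H/AECDG → run H
t=38: L0/L1/L2 = -/H/AECDG → run H
t=39: L0/L1/L2 = -/H/AECDG → run H
t=40: L0/L1/L2 = -/H/AECDG → run H
t=41: L0/L1/L2 = -/-/AECDGH → run A
t=42: L0/L1/L2 = -/-/AECDGH → run A
t=43: L0/L1/L2 = -/-/ECDGH → run E
t=44: L0/L1/L2 = -/-/ECDGH → run E
t=45: L0/L1/L2 = -/-/CDGH → run C
t=46: L0/L1/L2 = -/-/CDGH → run C
t=47: L0/L1/L2 = -/-/DGH → run D
t=48: L0/L1/L2 = -/-/DGH → run D
t=49: L0/L1/L2 = -/-/GH → run G

context switches = 18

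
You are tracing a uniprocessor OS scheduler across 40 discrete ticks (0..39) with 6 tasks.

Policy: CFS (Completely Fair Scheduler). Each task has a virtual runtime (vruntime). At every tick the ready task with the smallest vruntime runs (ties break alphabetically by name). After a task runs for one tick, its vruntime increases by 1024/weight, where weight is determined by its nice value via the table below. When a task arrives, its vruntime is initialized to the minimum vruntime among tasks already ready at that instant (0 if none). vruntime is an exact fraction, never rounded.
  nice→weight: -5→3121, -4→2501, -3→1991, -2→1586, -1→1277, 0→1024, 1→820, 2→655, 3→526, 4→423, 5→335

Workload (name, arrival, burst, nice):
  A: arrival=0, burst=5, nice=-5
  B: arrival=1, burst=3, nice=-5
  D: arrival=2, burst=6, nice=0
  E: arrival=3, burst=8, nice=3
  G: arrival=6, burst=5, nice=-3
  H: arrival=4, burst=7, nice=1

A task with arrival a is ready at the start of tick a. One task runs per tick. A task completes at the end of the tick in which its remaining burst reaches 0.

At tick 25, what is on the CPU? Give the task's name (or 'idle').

running at tick 25 = H

t=0: vr[A=0] → run A
t=1: vr[A=1024/3121 B=1024/3121] → run A
t=2: vr[A=2048/3121 B=1024/3121 D=1024/3121] → run B
t=3: vr[A=2048/3121 B=2048/3121 D=1024/3121 E=1024/3121] → run D
t=4: vr[A=2048/3121 B=2048/3121 D=4145/3121 E=1024/3121 H=1024/3121] → run E
t=5: vr[A=2048/3121 B=2048/3121 D=4145/3121 E=1867264/820823 H=1024/3121] → run H
t=6: vr[A=2048/3121 B=2048/3121 D=4145/3121 E=1867264/820823 G=2048/3121 H=1008896/639805] → run A
t=7: vr[A=3072/3121 B=2048/3121 D=4145/3121 E=1867264/820823 G=2048/3121 H=1008896/639805] → run B
t=8: vr[A=3072/3121 B=3072/3121 D=4145/3121 E=1867264/820823 G=2048/3121 H=1008896/639805] → run G
t=9: vr[A=3072/3121 B=3072/3121 D=4145/3121 E=1867264/820823 G=7273472/6213911 H=1008896/639805] → run A
t=10: vr[A=4096/3121 B=3072/3121 D=4145/3121 E=1867264/820823 G=7273472/6213911 H=1008896/639805] → run B
t=11: vr[A=4096/3121 D=4145/3121 E=1867264/820823 G=7273472/6213911 H=1008896/639805] → run G
t=12: vr[A=4096/3121 D=4145/3121 E=1867264/820823 G=10469376/6213911 H=1008896/639805] → run A
t=13: vr[D=4145/3121 E=1867264/820823 G=10469376/6213911 H=1008896/639805] → run D
t=14: vr[D=7266/3121 E=1867264/820823 G=10469376/6213911 H=1008896/639805] → run H
t=15: vr[D=7266/3121 E=1867264/820823 G=10469376/6213911 H=1807872/639805] → run G
t=16: vr[D=7266/3121 E=1867264/820823 G=13665280/6213911 H=1807872/639805] → run G
t=17: vr[D=7266/3121 E=1867264/820823 G=16861184/6213911 H=1807872/639805] → run E
t=18: vr[D=7266/3121 E=3465216/820823 G=16861184/6213911 H=1807872/639805] → run D
t=19: vr[D=10387/3121 E=3465216/820823 G=16861184/6213911 H=1807872/639805] → run G
t=20: vr[D=10387/3121 E=3465216/820823 H=1807872/639805] → run H
t=21: vr[D=10387/3121 E=3465216/820823 H=2606848/639805] → run D
t=22: vr[D=13508/3121 E=3465216/820823 H=2606848/639805] → run H
t=23: vr[D=13508/3121 E=3465216/820823 H=3405824/639805] → run E
t=24: vr[D=13508/3121 E=5063168/820823 H=3405824/639805] → run D
t=25: vr[D=16629/3121 E=5063168/820823 H=3405824/639805] → run H
t=26: vr[D=16629/3121 E=5063168/820823 H=840960/127961] → run D
t=27: vr[E=5063168/820823 H=840960/127961] → run E
t=28: vr[E=6661120/820823 H=840960/127961] → run H
t=29: vr[E=6661120/820823 H=5003776/639805] → run H
t=30: vr[E=6661120/820823] → run E
t=31: vr[E=8259072/820823] → run E
t=32: vr[E=9857024/820823] → run E
t=33: vr[E=11454976/820823] → run E
t=34: (idle)
t=35: (idle)
t=36: (idle)
t=37: (idle)
t=38: (idle)
t=39: (idle)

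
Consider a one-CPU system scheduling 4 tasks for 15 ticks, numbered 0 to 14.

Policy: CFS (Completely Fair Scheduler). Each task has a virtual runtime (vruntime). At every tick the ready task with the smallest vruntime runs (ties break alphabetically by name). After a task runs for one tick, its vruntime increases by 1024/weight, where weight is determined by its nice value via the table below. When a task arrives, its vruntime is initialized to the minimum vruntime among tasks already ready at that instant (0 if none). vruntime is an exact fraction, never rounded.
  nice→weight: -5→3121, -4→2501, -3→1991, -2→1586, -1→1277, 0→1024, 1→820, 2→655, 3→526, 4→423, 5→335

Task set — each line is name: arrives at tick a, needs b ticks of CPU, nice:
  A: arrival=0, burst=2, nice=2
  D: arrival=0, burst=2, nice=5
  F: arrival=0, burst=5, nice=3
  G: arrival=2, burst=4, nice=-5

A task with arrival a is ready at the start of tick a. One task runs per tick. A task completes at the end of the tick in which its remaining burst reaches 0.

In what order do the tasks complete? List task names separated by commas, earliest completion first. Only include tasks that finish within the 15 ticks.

completion order = G, A, D, F

t=0: vr[A=0 D=0 F=0] → run A
t=1: vr[A=1024/655 D=0 F=0] → run D
t=2: vr[A=1024/655 D=1024/335 F=0 G=0] → run F
t=3: vr[A=1024/655 D=1024/335 F=512/263 G=0] → run G
t=4: vr[A=1024/655 D=1024/335 F=512/263 G=1024/3121] → run G
t=5: vr[A=1024/655 D=1024/335 F=512/263 G=2048/3121] → run G
t=6: vr[A=1024/655 D=1024/335 F=512/263 G=3072/3121] → run G
t=7: vr[A=1024/655 D=1024/335 F=512/263] → run A
t=8: vr[D=1024/335 F=512/263] → run F
t=9: vr[D=1024/335 F=1024/263] → run D
t=10: vr[F=1024/263] → run F
t=11: vr[F=1536/263] → run F
t=12: vr[F=2048/263] → run F
t=13: (idle)
t=14: (idle)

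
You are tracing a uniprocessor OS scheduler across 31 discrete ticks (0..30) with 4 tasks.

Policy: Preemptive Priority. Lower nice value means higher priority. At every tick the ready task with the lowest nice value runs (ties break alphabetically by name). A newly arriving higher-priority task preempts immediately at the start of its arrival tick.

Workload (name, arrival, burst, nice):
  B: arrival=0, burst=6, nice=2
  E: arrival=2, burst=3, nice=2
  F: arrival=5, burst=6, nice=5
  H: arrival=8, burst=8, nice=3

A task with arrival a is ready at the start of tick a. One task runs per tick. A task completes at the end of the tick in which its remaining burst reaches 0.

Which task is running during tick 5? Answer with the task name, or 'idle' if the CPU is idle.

running at tick 5 = B

t=0: ready={B} → run B
t=1: ready={B} → run B
t=2: ready={B,E} → run B
t=3: ready={B,E} → run B
t=4: ready={B,E} → run B
t=5: ready={B,E,F} → run B
t=6: ready={E,F} → run E
t=7: ready={E,F} → run E
t=8: ready={E,F,H} → run E
t=9: ready={F,H} → run H
t=10: ready={F,H} → run H
t=11: ready={F,H} → run H
t=12: ready={F,H} → run H
t=13: ready={F,H} → run H
t=14: ready={F,H} → run H
t=15: ready={F,H} → run H
t=16: ready={F,H} → run H
t=17: ready={F} → run F
t=18: ready={F} → run F
t=19: ready={F} → run F
t=20: ready={F} → run F
t=21: ready={F} → run F
t=22: ready={F} → run F
t=23: (idle)
t=24: (idle)
t=25: (idle)
t=26: (idle)
t=27: (idle)
t=28: (idle)
t=29: (idle)
t=30: (idle)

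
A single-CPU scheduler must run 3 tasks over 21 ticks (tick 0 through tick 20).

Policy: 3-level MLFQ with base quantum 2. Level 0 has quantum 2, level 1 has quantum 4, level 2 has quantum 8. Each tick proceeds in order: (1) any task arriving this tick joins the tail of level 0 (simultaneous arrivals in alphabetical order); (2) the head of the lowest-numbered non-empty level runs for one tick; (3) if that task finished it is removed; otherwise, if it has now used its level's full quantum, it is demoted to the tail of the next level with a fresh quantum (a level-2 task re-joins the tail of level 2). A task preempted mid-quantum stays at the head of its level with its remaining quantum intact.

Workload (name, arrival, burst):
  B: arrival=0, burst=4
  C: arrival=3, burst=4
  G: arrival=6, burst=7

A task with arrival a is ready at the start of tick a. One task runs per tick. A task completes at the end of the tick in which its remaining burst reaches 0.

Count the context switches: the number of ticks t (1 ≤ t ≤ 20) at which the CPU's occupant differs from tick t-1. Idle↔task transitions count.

t=0: L0/L1/L2 = B/-/- → run B
t=1: L0/L1/L2 = B/-/- → run B
t=2: L0/L1/L2 = -/B/- → run B
t=3: L0/L1/L2 = C/B/- → run C
t=4: L0/L1/L2 = C/B/- → run C
t=5: L0/L1/L2 = -/BC/- → run B
t=6: L0/L1/L2 = G/C/- → run G
t=7: L0/L1/L2 = G/C/- → run G
t=8: L0/L1/L2 = -/CG/- → run C
t=9: L0/L1/L2 = -/CG/- → run C
t=10: L0/L1/L2 = -/G/- → run G
t=11: L0/L1/L2 = -/G/- → run G
t=12: L0/L1/L2 = -/G/- → run G
t=13: L0/L1/L2 = -/G/- → run G
t=14: L0/L1/L2 = -/-/G → run G
t=15: (idle)
t=16: (idle)
t=17: (idle)
t=18: (idle)
t=19: (idle)
t=20: (idle)

context switches = 6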